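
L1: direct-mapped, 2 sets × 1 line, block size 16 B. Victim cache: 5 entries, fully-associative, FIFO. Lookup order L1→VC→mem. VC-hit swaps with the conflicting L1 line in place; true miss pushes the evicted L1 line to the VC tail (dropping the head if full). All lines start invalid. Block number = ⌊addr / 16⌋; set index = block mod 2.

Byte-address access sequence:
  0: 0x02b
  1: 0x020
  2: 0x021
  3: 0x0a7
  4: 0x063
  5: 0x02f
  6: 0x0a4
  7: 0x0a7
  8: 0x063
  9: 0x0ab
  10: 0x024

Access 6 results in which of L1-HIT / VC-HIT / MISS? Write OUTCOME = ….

OUTCOME = VC-HIT

#0 0x2b→b2/s0 MISS; vc=[]
#1 0x20→b2/s0 L1-HIT; vc=[]
#2 0x21→b2/s0 L1-HIT; vc=[]
#3 0xa7→b10/s0 MISS; vc=[2]
#4 0x63→b6/s0 MISS; vc=[2,10]
#5 0x2f→b2/s0 VC-HIT; vc=[6,10]
#6 0xa4→b10/s0 VC-HIT; vc=[6,2]
#7 0xa7→b10/s0 L1-HIT; vc=[6,2]
#8 0x63→b6/s0 VC-HIT; vc=[10,2]
#9 0xab→b10/s0 VC-HIT; vc=[6,2]
#10 0x24→b2/s0 VC-HIT; vc=[6,10]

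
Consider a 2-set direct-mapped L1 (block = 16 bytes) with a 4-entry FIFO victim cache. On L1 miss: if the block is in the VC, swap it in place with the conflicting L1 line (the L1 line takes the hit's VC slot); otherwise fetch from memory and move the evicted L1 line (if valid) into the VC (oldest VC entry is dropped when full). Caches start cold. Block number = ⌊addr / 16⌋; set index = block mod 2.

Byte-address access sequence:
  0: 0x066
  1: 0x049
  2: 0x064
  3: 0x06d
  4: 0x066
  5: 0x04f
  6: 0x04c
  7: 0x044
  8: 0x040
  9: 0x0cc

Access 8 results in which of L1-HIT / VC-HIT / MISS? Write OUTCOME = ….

  [0] addr=0x66 blk=6 s=0: MISS | VC []
  [1] addr=0x49 blk=4 s=0: MISS | VC [6]
  [2] addr=0x64 blk=6 s=0: VC-HIT | VC [4]
  [3] addr=0x6d blk=6 s=0: L1-HIT | VC [4]
  [4] addr=0x66 blk=6 s=0: L1-HIT | VC [4]
  [5] addr=0x4f blk=4 s=0: VC-HIT | VC [6]
  [6] addr=0x4c blk=4 s=0: L1-HIT | VC [6]
  [7] addr=0x44 blk=4 s=0: L1-HIT | VC [6]
  [8] addr=0x40 blk=4 s=0: L1-HIT | VC [6]
  [9] addr=0xcc blk=12 s=0: MISS | VC [6, 4]

OUTCOME = L1-HIT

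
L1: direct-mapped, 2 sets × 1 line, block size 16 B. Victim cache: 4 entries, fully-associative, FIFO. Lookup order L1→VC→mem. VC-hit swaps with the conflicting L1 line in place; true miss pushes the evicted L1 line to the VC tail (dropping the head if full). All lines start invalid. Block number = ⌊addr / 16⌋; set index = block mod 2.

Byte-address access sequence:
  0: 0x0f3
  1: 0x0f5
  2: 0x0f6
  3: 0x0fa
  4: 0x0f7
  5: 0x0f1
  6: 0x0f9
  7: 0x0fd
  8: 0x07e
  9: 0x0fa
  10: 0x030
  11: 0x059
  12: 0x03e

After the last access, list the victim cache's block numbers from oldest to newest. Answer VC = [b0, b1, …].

#0 0xf3→b15/s1 MISS; vc=[]
#1 0xf5→b15/s1 L1-HIT; vc=[]
#2 0xf6→b15/s1 L1-HIT; vc=[]
#3 0xfa→b15/s1 L1-HIT; vc=[]
#4 0xf7→b15/s1 L1-HIT; vc=[]
#5 0xf1→b15/s1 L1-HIT; vc=[]
#6 0xf9→b15/s1 L1-HIT; vc=[]
#7 0xfd→b15/s1 L1-HIT; vc=[]
#8 0x7e→b7/s1 MISS; vc=[15]
#9 0xfa→b15/s1 VC-HIT; vc=[7]
#10 0x30→b3/s1 MISS; vc=[7,15]
#11 0x59→b5/s1 MISS; vc=[7,15,3]
#12 0x3e→b3/s1 VC-HIT; vc=[7,15,5]

VC = [7, 15, 5]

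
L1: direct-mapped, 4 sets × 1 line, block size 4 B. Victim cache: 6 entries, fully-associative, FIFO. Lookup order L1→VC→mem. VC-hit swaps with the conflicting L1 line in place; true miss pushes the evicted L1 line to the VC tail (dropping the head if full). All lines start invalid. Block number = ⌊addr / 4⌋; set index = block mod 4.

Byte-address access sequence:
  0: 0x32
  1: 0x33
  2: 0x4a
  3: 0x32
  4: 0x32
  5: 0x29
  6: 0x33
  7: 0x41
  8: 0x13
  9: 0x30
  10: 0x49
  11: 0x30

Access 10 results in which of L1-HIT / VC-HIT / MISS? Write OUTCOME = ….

0: 0x32 (blk 12, set 0) → MISS  vc=[]
1: 0x33 (blk 12, set 0) → L1-HIT  vc=[]
2: 0x4a (blk 18, set 2) → MISS  vc=[]
3: 0x32 (blk 12, set 0) → L1-HIT  vc=[]
4: 0x32 (blk 12, set 0) → L1-HIT  vc=[]
5: 0x29 (blk 10, set 2) → MISS  vc=[18]
6: 0x33 (blk 12, set 0) → L1-HIT  vc=[18]
7: 0x41 (blk 16, set 0) → MISS  vc=[18, 12]
8: 0x13 (blk 4, set 0) → MISS  vc=[18, 12, 16]
9: 0x30 (blk 12, set 0) → VC-HIT  vc=[18, 4, 16]
10: 0x49 (blk 18, set 2) → VC-HIT  vc=[10, 4, 16]
11: 0x30 (blk 12, set 0) → L1-HIT  vc=[10, 4, 16]

OUTCOME = VC-HIT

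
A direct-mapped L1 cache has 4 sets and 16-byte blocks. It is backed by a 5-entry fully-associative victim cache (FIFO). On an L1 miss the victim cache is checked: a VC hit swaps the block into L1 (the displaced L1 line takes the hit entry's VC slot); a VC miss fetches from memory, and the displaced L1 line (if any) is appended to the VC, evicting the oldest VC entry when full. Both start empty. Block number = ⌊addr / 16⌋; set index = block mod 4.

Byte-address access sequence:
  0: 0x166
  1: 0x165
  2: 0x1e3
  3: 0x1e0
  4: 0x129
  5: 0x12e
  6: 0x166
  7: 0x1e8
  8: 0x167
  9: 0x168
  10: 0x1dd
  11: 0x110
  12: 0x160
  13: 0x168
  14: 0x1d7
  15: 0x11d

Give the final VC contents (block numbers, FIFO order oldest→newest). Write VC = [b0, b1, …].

VC = [18, 30, 29]

#0 0x166→b22/s2 MISS; vc=[]
#1 0x165→b22/s2 L1-HIT; vc=[]
#2 0x1e3→b30/s2 MISS; vc=[22]
#3 0x1e0→b30/s2 L1-HIT; vc=[22]
#4 0x129→b18/s2 MISS; vc=[22,30]
#5 0x12e→b18/s2 L1-HIT; vc=[22,30]
#6 0x166→b22/s2 VC-HIT; vc=[18,30]
#7 0x1e8→b30/s2 VC-HIT; vc=[18,22]
#8 0x167→b22/s2 VC-HIT; vc=[18,30]
#9 0x168→b22/s2 L1-HIT; vc=[18,30]
#10 0x1dd→b29/s1 MISS; vc=[18,30]
#11 0x110→b17/s1 MISS; vc=[18,30,29]
#12 0x160→b22/s2 L1-HIT; vc=[18,30,29]
#13 0x168→b22/s2 L1-HIT; vc=[18,30,29]
#14 0x1d7→b29/s1 VC-HIT; vc=[18,30,17]
#15 0x11d→b17/s1 VC-HIT; vc=[18,30,29]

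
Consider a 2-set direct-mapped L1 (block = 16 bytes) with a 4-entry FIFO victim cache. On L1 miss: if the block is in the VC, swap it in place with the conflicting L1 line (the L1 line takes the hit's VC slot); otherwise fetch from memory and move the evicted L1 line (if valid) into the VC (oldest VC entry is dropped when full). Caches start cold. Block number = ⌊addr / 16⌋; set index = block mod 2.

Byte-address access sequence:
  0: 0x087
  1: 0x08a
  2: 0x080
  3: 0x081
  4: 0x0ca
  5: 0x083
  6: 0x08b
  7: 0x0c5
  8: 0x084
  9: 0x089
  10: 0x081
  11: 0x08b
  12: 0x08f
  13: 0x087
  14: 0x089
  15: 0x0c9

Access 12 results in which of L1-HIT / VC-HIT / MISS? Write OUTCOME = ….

OUTCOME = L1-HIT

#0 0x87→b8/s0 MISS; vc=[]
#1 0x8a→b8/s0 L1-HIT; vc=[]
#2 0x80→b8/s0 L1-HIT; vc=[]
#3 0x81→b8/s0 L1-HIT; vc=[]
#4 0xca→b12/s0 MISS; vc=[8]
#5 0x83→b8/s0 VC-HIT; vc=[12]
#6 0x8b→b8/s0 L1-HIT; vc=[12]
#7 0xc5→b12/s0 VC-HIT; vc=[8]
#8 0x84→b8/s0 VC-HIT; vc=[12]
#9 0x89→b8/s0 L1-HIT; vc=[12]
#10 0x81→b8/s0 L1-HIT; vc=[12]
#11 0x8b→b8/s0 L1-HIT; vc=[12]
#12 0x8f→b8/s0 L1-HIT; vc=[12]
#13 0x87→b8/s0 L1-HIT; vc=[12]
#14 0x89→b8/s0 L1-HIT; vc=[12]
#15 0xc9→b12/s0 VC-HIT; vc=[8]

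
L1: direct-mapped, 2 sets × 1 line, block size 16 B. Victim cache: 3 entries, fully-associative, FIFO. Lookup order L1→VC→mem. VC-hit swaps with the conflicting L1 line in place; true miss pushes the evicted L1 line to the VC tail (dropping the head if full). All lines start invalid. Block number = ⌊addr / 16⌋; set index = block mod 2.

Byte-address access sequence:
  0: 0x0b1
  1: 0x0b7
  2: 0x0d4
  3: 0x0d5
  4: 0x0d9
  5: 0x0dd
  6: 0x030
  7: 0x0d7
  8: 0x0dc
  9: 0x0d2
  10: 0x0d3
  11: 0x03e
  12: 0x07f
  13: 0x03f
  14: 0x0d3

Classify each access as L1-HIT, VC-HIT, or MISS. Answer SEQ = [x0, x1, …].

SEQ = [MISS, L1-HIT, MISS, L1-HIT, L1-HIT, L1-HIT, MISS, VC-HIT, L1-HIT, L1-HIT, L1-HIT, VC-HIT, MISS, VC-HIT, VC-HIT]

#0 0xb1→b11/s1 MISS; vc=[]
#1 0xb7→b11/s1 L1-HIT; vc=[]
#2 0xd4→b13/s1 MISS; vc=[11]
#3 0xd5→b13/s1 L1-HIT; vc=[11]
#4 0xd9→b13/s1 L1-HIT; vc=[11]
#5 0xdd→b13/s1 L1-HIT; vc=[11]
#6 0x30→b3/s1 MISS; vc=[11,13]
#7 0xd7→b13/s1 VC-HIT; vc=[11,3]
#8 0xdc→b13/s1 L1-HIT; vc=[11,3]
#9 0xd2→b13/s1 L1-HIT; vc=[11,3]
#10 0xd3→b13/s1 L1-HIT; vc=[11,3]
#11 0x3e→b3/s1 VC-HIT; vc=[11,13]
#12 0x7f→b7/s1 MISS; vc=[11,13,3]
#13 0x3f→b3/s1 VC-HIT; vc=[11,13,7]
#14 0xd3→b13/s1 VC-HIT; vc=[11,3,7]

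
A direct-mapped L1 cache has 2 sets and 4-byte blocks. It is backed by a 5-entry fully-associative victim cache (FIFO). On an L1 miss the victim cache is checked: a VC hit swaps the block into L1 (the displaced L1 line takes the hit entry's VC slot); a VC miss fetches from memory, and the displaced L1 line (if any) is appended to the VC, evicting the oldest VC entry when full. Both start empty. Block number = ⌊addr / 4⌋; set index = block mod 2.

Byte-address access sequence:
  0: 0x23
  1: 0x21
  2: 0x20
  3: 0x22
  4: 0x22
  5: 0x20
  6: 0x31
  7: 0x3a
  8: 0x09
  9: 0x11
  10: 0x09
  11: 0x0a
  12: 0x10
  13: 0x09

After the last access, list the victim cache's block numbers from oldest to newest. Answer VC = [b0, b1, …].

VC = [8, 12, 14, 4]

  [0] addr=0x23 blk=8 s=0: MISS | VC []
  [1] addr=0x21 blk=8 s=0: L1-HIT | VC []
  [2] addr=0x20 blk=8 s=0: L1-HIT | VC []
  [3] addr=0x22 blk=8 s=0: L1-HIT | VC []
  [4] addr=0x22 blk=8 s=0: L1-HIT | VC []
  [5] addr=0x20 blk=8 s=0: L1-HIT | VC []
  [6] addr=0x31 blk=12 s=0: MISS | VC [8]
  [7] addr=0x3a blk=14 s=0: MISS | VC [8, 12]
  [8] addr=0x9 blk=2 s=0: MISS | VC [8, 12, 14]
  [9] addr=0x11 blk=4 s=0: MISS | VC [8, 12, 14, 2]
  [10] addr=0x9 blk=2 s=0: VC-HIT | VC [8, 12, 14, 4]
  [11] addr=0xa blk=2 s=0: L1-HIT | VC [8, 12, 14, 4]
  [12] addr=0x10 blk=4 s=0: VC-HIT | VC [8, 12, 14, 2]
  [13] addr=0x9 blk=2 s=0: VC-HIT | VC [8, 12, 14, 4]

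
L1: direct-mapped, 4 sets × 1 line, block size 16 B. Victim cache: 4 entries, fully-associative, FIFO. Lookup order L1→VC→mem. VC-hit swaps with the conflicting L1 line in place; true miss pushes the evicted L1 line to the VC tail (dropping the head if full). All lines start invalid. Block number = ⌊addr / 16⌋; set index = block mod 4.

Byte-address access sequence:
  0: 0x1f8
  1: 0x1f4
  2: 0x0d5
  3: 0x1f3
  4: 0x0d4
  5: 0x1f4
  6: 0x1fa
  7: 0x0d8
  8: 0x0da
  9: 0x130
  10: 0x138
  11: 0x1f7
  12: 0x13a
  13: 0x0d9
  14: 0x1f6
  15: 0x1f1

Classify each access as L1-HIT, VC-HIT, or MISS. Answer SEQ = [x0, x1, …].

#0 0x1f8→b31/s3 MISS; vc=[]
#1 0x1f4→b31/s3 L1-HIT; vc=[]
#2 0xd5→b13/s1 MISS; vc=[]
#3 0x1f3→b31/s3 L1-HIT; vc=[]
#4 0xd4→b13/s1 L1-HIT; vc=[]
#5 0x1f4→b31/s3 L1-HIT; vc=[]
#6 0x1fa→b31/s3 L1-HIT; vc=[]
#7 0xd8→b13/s1 L1-HIT; vc=[]
#8 0xda→b13/s1 L1-HIT; vc=[]
#9 0x130→b19/s3 MISS; vc=[31]
#10 0x138→b19/s3 L1-HIT; vc=[31]
#11 0x1f7→b31/s3 VC-HIT; vc=[19]
#12 0x13a→b19/s3 VC-HIT; vc=[31]
#13 0xd9→b13/s1 L1-HIT; vc=[31]
#14 0x1f6→b31/s3 VC-HIT; vc=[19]
#15 0x1f1→b31/s3 L1-HIT; vc=[19]

SEQ = [MISS, L1-HIT, MISS, L1-HIT, L1-HIT, L1-HIT, L1-HIT, L1-HIT, L1-HIT, MISS, L1-HIT, VC-HIT, VC-HIT, L1-HIT, VC-HIT, L1-HIT]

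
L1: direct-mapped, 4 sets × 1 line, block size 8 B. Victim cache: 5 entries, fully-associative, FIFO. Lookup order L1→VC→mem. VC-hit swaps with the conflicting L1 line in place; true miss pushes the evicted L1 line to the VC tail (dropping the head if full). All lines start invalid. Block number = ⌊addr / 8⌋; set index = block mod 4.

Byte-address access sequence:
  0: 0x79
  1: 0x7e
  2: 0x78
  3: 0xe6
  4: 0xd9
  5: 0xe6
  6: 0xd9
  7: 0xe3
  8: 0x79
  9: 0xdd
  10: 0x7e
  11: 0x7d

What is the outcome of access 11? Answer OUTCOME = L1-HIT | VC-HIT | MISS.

  [0] addr=0x79 blk=15 s=3: MISS | VC []
  [1] addr=0x7e blk=15 s=3: L1-HIT | VC []
  [2] addr=0x78 blk=15 s=3: L1-HIT | VC []
  [3] addr=0xe6 blk=28 s=0: MISS | VC []
  [4] addr=0xd9 blk=27 s=3: MISS | VC [15]
  [5] addr=0xe6 blk=28 s=0: L1-HIT | VC [15]
  [6] addr=0xd9 blk=27 s=3: L1-HIT | VC [15]
  [7] addr=0xe3 blk=28 s=0: L1-HIT | VC [15]
  [8] addr=0x79 blk=15 s=3: VC-HIT | VC [27]
  [9] addr=0xdd blk=27 s=3: VC-HIT | VC [15]
  [10] addr=0x7e blk=15 s=3: VC-HIT | VC [27]
  [11] addr=0x7d blk=15 s=3: L1-HIT | VC [27]

OUTCOME = L1-HIT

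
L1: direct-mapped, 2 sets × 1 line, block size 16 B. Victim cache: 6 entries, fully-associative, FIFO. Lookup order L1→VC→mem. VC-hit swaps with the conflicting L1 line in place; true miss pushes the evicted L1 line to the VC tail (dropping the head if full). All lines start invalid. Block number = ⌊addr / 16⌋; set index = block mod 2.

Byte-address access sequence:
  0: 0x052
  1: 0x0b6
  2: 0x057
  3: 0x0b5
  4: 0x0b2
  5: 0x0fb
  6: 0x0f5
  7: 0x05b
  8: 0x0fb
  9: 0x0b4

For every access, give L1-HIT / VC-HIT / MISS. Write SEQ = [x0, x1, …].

SEQ = [MISS, MISS, VC-HIT, VC-HIT, L1-HIT, MISS, L1-HIT, VC-HIT, VC-HIT, VC-HIT]

#0 0x52→b5/s1 MISS; vc=[]
#1 0xb6→b11/s1 MISS; vc=[5]
#2 0x57→b5/s1 VC-HIT; vc=[11]
#3 0xb5→b11/s1 VC-HIT; vc=[5]
#4 0xb2→b11/s1 L1-HIT; vc=[5]
#5 0xfb→b15/s1 MISS; vc=[5,11]
#6 0xf5→b15/s1 L1-HIT; vc=[5,11]
#7 0x5b→b5/s1 VC-HIT; vc=[15,11]
#8 0xfb→b15/s1 VC-HIT; vc=[5,11]
#9 0xb4→b11/s1 VC-HIT; vc=[5,15]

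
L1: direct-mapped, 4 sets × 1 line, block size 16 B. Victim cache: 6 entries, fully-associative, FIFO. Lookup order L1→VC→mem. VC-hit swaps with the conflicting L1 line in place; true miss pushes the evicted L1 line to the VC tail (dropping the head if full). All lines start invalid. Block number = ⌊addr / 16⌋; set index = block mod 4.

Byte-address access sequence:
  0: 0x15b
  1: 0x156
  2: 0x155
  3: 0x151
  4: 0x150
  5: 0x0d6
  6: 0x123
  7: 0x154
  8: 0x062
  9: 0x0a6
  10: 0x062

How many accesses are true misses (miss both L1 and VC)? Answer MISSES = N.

0: 0x15b (blk 21, set 1) → MISS  vc=[]
1: 0x156 (blk 21, set 1) → L1-HIT  vc=[]
2: 0x155 (blk 21, set 1) → L1-HIT  vc=[]
3: 0x151 (blk 21, set 1) → L1-HIT  vc=[]
4: 0x150 (blk 21, set 1) → L1-HIT  vc=[]
5: 0xd6 (blk 13, set 1) → MISS  vc=[21]
6: 0x123 (blk 18, set 2) → MISS  vc=[21]
7: 0x154 (blk 21, set 1) → VC-HIT  vc=[13]
8: 0x62 (blk 6, set 2) → MISS  vc=[13, 18]
9: 0xa6 (blk 10, set 2) → MISS  vc=[13, 18, 6]
10: 0x62 (blk 6, set 2) → VC-HIT  vc=[13, 18, 10]

MISSES = 5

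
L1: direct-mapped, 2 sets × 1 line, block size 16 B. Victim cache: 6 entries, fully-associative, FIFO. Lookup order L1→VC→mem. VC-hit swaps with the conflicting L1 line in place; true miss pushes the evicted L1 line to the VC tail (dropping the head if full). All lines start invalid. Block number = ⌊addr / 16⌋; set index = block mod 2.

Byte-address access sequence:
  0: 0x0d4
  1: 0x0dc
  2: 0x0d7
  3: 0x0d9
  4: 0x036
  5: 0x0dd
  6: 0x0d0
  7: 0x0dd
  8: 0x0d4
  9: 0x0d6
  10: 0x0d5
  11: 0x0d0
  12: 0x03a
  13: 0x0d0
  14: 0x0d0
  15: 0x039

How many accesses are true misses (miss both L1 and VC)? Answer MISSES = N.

MISSES = 2

0: 0xd4 (blk 13, set 1) → MISS  vc=[]
1: 0xdc (blk 13, set 1) → L1-HIT  vc=[]
2: 0xd7 (blk 13, set 1) → L1-HIT  vc=[]
3: 0xd9 (blk 13, set 1) → L1-HIT  vc=[]
4: 0x36 (blk 3, set 1) → MISS  vc=[13]
5: 0xdd (blk 13, set 1) → VC-HIT  vc=[3]
6: 0xd0 (blk 13, set 1) → L1-HIT  vc=[3]
7: 0xdd (blk 13, set 1) → L1-HIT  vc=[3]
8: 0xd4 (blk 13, set 1) → L1-HIT  vc=[3]
9: 0xd6 (blk 13, set 1) → L1-HIT  vc=[3]
10: 0xd5 (blk 13, set 1) → L1-HIT  vc=[3]
11: 0xd0 (blk 13, set 1) → L1-HIT  vc=[3]
12: 0x3a (blk 3, set 1) → VC-HIT  vc=[13]
13: 0xd0 (blk 13, set 1) → VC-HIT  vc=[3]
14: 0xd0 (blk 13, set 1) → L1-HIT  vc=[3]
15: 0x39 (blk 3, set 1) → VC-HIT  vc=[13]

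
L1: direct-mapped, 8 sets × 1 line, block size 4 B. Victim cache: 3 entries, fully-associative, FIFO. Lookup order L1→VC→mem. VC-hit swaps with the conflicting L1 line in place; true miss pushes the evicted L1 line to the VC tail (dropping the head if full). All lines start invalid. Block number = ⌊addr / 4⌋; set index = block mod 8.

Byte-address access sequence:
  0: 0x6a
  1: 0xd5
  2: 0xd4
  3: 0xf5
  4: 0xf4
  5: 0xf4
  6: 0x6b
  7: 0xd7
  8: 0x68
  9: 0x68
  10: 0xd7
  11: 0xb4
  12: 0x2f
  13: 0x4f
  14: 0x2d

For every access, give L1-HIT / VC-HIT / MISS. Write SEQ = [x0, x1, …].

  [0] addr=0x6a blk=26 s=2: MISS | VC []
  [1] addr=0xd5 blk=53 s=5: MISS | VC []
  [2] addr=0xd4 blk=53 s=5: L1-HIT | VC []
  [3] addr=0xf5 blk=61 s=5: MISS | VC [53]
  [4] addr=0xf4 blk=61 s=5: L1-HIT | VC [53]
  [5] addr=0xf4 blk=61 s=5: L1-HIT | VC [53]
  [6] addr=0x6b blk=26 s=2: L1-HIT | VC [53]
  [7] addr=0xd7 blk=53 s=5: VC-HIT | VC [61]
  [8] addr=0x68 blk=26 s=2: L1-HIT | VC [61]
  [9] addr=0x68 blk=26 s=2: L1-HIT | VC [61]
  [10] addr=0xd7 blk=53 s=5: L1-HIT | VC [61]
  [11] addr=0xb4 blk=45 s=5: MISS | VC [61, 53]
  [12] addr=0x2f blk=11 s=3: MISS | VC [61, 53]
  [13] addr=0x4f blk=19 s=3: MISS | VC [61, 53, 11]
  [14] addr=0x2d blk=11 s=3: VC-HIT | VC [61, 53, 19]

SEQ = [MISS, MISS, L1-HIT, MISS, L1-HIT, L1-HIT, L1-HIT, VC-HIT, L1-HIT, L1-HIT, L1-HIT, MISS, MISS, MISS, VC-HIT]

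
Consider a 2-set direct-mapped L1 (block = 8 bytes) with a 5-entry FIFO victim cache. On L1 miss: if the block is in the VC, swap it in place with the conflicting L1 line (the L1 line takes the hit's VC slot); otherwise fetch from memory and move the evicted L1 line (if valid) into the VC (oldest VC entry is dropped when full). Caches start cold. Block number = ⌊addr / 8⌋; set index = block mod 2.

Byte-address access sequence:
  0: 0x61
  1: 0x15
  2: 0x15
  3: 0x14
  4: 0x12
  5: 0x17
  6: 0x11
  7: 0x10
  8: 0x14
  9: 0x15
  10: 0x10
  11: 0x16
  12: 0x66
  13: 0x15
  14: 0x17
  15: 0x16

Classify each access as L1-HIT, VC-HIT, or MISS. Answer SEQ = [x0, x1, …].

0: 0x61 (blk 12, set 0) → MISS  vc=[]
1: 0x15 (blk 2, set 0) → MISS  vc=[12]
2: 0x15 (blk 2, set 0) → L1-HIT  vc=[12]
3: 0x14 (blk 2, set 0) → L1-HIT  vc=[12]
4: 0x12 (blk 2, set 0) → L1-HIT  vc=[12]
5: 0x17 (blk 2, set 0) → L1-HIT  vc=[12]
6: 0x11 (blk 2, set 0) → L1-HIT  vc=[12]
7: 0x10 (blk 2, set 0) → L1-HIT  vc=[12]
8: 0x14 (blk 2, set 0) → L1-HIT  vc=[12]
9: 0x15 (blk 2, set 0) → L1-HIT  vc=[12]
10: 0x10 (blk 2, set 0) → L1-HIT  vc=[12]
11: 0x16 (blk 2, set 0) → L1-HIT  vc=[12]
12: 0x66 (blk 12, set 0) → VC-HIT  vc=[2]
13: 0x15 (blk 2, set 0) → VC-HIT  vc=[12]
14: 0x17 (blk 2, set 0) → L1-HIT  vc=[12]
15: 0x16 (blk 2, set 0) → L1-HIT  vc=[12]

SEQ = [MISS, MISS, L1-HIT, L1-HIT, L1-HIT, L1-HIT, L1-HIT, L1-HIT, L1-HIT, L1-HIT, L1-HIT, L1-HIT, VC-HIT, VC-HIT, L1-HIT, L1-HIT]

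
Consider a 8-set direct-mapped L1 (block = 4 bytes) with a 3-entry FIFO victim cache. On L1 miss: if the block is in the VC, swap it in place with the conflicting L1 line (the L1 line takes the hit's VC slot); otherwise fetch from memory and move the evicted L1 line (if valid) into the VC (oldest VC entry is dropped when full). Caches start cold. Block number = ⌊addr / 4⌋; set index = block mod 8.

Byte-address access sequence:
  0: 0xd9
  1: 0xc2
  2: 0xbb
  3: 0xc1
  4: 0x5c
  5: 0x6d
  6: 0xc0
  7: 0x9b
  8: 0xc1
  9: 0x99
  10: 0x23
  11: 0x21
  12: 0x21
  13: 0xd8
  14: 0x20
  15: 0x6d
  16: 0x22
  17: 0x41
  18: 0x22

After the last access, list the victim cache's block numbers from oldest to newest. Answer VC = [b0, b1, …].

#0 0xd9→b54/s6 MISS; vc=[]
#1 0xc2→b48/s0 MISS; vc=[]
#2 0xbb→b46/s6 MISS; vc=[54]
#3 0xc1→b48/s0 L1-HIT; vc=[54]
#4 0x5c→b23/s7 MISS; vc=[54]
#5 0x6d→b27/s3 MISS; vc=[54]
#6 0xc0→b48/s0 L1-HIT; vc=[54]
#7 0x9b→b38/s6 MISS; vc=[54,46]
#8 0xc1→b48/s0 L1-HIT; vc=[54,46]
#9 0x99→b38/s6 L1-HIT; vc=[54,46]
#10 0x23→b8/s0 MISS; vc=[54,46,48]
#11 0x21→b8/s0 L1-HIT; vc=[54,46,48]
#12 0x21→b8/s0 L1-HIT; vc=[54,46,48]
#13 0xd8→b54/s6 VC-HIT; vc=[38,46,48]
#14 0x20→b8/s0 L1-HIT; vc=[38,46,48]
#15 0x6d→b27/s3 L1-HIT; vc=[38,46,48]
#16 0x22→b8/s0 L1-HIT; vc=[38,46,48]
#17 0x41→b16/s0 MISS; vc=[46,48,8]
#18 0x22→b8/s0 VC-HIT; vc=[46,48,16]

VC = [46, 48, 16]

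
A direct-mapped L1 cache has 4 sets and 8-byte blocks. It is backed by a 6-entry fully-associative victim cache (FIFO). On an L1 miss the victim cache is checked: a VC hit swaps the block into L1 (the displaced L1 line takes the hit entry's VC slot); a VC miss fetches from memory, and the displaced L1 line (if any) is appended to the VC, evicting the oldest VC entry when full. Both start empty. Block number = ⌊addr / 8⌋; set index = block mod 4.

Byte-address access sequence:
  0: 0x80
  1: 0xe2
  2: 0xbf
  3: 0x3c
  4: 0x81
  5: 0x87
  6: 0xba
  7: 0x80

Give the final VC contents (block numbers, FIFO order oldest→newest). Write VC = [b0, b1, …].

VC = [28, 7]

  [0] addr=0x80 blk=16 s=0: MISS | VC []
  [1] addr=0xe2 blk=28 s=0: MISS | VC [16]
  [2] addr=0xbf blk=23 s=3: MISS | VC [16]
  [3] addr=0x3c blk=7 s=3: MISS | VC [16, 23]
  [4] addr=0x81 blk=16 s=0: VC-HIT | VC [28, 23]
  [5] addr=0x87 blk=16 s=0: L1-HIT | VC [28, 23]
  [6] addr=0xba blk=23 s=3: VC-HIT | VC [28, 7]
  [7] addr=0x80 blk=16 s=0: L1-HIT | VC [28, 7]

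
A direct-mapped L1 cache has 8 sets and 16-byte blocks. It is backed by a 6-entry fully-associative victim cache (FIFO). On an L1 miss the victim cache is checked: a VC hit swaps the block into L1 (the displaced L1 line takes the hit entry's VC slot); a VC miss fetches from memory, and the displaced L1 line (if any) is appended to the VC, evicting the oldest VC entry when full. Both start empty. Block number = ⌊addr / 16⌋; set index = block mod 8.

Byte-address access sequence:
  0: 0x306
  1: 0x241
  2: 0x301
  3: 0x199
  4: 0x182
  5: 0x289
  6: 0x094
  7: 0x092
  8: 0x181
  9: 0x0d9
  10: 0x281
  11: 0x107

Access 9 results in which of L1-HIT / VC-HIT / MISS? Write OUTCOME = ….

OUTCOME = MISS

0: 0x306 (blk 48, set 0) → MISS  vc=[]
1: 0x241 (blk 36, set 4) → MISS  vc=[]
2: 0x301 (blk 48, set 0) → L1-HIT  vc=[]
3: 0x199 (blk 25, set 1) → MISS  vc=[]
4: 0x182 (blk 24, set 0) → MISS  vc=[48]
5: 0x289 (blk 40, set 0) → MISS  vc=[48, 24]
6: 0x94 (blk 9, set 1) → MISS  vc=[48, 24, 25]
7: 0x92 (blk 9, set 1) → L1-HIT  vc=[48, 24, 25]
8: 0x181 (blk 24, set 0) → VC-HIT  vc=[48, 40, 25]
9: 0xd9 (blk 13, set 5) → MISS  vc=[48, 40, 25]
10: 0x281 (blk 40, set 0) → VC-HIT  vc=[48, 24, 25]
11: 0x107 (blk 16, set 0) → MISS  vc=[48, 24, 25, 40]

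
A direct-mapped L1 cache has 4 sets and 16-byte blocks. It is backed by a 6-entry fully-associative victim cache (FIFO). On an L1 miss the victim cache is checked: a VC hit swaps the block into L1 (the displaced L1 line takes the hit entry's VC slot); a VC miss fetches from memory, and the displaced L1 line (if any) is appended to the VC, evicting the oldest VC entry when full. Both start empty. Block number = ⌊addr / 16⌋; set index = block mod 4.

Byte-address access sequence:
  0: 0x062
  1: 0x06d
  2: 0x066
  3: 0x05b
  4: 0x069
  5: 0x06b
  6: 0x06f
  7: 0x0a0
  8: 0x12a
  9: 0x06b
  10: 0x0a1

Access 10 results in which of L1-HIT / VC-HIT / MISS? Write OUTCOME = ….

OUTCOME = VC-HIT

  [0] addr=0x62 blk=6 s=2: MISS | VC []
  [1] addr=0x6d blk=6 s=2: L1-HIT | VC []
  [2] addr=0x66 blk=6 s=2: L1-HIT | VC []
  [3] addr=0x5b blk=5 s=1: MISS | VC []
  [4] addr=0x69 blk=6 s=2: L1-HIT | VC []
  [5] addr=0x6b blk=6 s=2: L1-HIT | VC []
  [6] addr=0x6f blk=6 s=2: L1-HIT | VC []
  [7] addr=0xa0 blk=10 s=2: MISS | VC [6]
  [8] addr=0x12a blk=18 s=2: MISS | VC [6, 10]
  [9] addr=0x6b blk=6 s=2: VC-HIT | VC [18, 10]
  [10] addr=0xa1 blk=10 s=2: VC-HIT | VC [18, 6]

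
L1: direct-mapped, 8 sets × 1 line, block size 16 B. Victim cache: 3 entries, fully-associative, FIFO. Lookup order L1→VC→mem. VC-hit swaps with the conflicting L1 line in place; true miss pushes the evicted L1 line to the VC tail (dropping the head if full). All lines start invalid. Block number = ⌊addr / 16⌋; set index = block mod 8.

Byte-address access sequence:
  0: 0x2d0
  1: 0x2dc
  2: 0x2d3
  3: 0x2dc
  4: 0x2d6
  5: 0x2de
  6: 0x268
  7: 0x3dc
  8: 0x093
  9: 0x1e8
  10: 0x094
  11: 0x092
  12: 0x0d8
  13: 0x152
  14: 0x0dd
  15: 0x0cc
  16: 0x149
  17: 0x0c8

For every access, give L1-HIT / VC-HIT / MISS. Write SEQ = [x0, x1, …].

SEQ = [MISS, L1-HIT, L1-HIT, L1-HIT, L1-HIT, L1-HIT, MISS, MISS, MISS, MISS, L1-HIT, L1-HIT, MISS, MISS, VC-HIT, MISS, MISS, VC-HIT]

#0 0x2d0→b45/s5 MISS; vc=[]
#1 0x2dc→b45/s5 L1-HIT; vc=[]
#2 0x2d3→b45/s5 L1-HIT; vc=[]
#3 0x2dc→b45/s5 L1-HIT; vc=[]
#4 0x2d6→b45/s5 L1-HIT; vc=[]
#5 0x2de→b45/s5 L1-HIT; vc=[]
#6 0x268→b38/s6 MISS; vc=[]
#7 0x3dc→b61/s5 MISS; vc=[45]
#8 0x93→b9/s1 MISS; vc=[45]
#9 0x1e8→b30/s6 MISS; vc=[45,38]
#10 0x94→b9/s1 L1-HIT; vc=[45,38]
#11 0x92→b9/s1 L1-HIT; vc=[45,38]
#12 0xd8→b13/s5 MISS; vc=[45,38,61]
#13 0x152→b21/s5 MISS; vc=[38,61,13]
#14 0xdd→b13/s5 VC-HIT; vc=[38,61,21]
#15 0xcc→b12/s4 MISS; vc=[38,61,21]
#16 0x149→b20/s4 MISS; vc=[61,21,12]
#17 0xc8→b12/s4 VC-HIT; vc=[61,21,20]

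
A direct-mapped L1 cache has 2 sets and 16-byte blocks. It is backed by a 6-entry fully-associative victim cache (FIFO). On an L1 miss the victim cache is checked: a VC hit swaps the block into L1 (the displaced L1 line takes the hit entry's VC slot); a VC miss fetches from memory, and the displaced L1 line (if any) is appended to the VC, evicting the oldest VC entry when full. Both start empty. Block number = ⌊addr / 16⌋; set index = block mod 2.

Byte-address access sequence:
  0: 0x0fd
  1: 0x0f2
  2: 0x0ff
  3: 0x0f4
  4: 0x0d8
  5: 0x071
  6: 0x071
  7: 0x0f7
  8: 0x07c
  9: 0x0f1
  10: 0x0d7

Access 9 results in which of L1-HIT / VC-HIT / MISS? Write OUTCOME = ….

OUTCOME = VC-HIT

  [0] addr=0xfd blk=15 s=1: MISS | VC []
  [1] addr=0xf2 blk=15 s=1: L1-HIT | VC []
  [2] addr=0xff blk=15 s=1: L1-HIT | VC []
  [3] addr=0xf4 blk=15 s=1: L1-HIT | VC []
  [4] addr=0xd8 blk=13 s=1: MISS | VC [15]
  [5] addr=0x71 blk=7 s=1: MISS | VC [15, 13]
  [6] addr=0x71 blk=7 s=1: L1-HIT | VC [15, 13]
  [7] addr=0xf7 blk=15 s=1: VC-HIT | VC [7, 13]
  [8] addr=0x7c blk=7 s=1: VC-HIT | VC [15, 13]
  [9] addr=0xf1 blk=15 s=1: VC-HIT | VC [7, 13]
  [10] addr=0xd7 blk=13 s=1: VC-HIT | VC [7, 15]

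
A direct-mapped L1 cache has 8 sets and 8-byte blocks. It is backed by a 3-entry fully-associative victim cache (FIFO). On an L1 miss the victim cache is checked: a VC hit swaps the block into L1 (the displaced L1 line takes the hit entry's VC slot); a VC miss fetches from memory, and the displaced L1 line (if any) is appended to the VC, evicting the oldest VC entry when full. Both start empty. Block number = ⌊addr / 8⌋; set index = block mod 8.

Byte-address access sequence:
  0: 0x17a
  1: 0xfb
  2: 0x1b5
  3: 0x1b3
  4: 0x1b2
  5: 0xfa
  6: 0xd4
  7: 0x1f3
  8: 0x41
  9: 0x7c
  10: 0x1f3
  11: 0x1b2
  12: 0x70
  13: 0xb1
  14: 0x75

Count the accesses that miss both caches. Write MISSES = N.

MISSES = 9

  [0] addr=0x17a blk=47 s=7: MISS | VC []
  [1] addr=0xfb blk=31 s=7: MISS | VC [47]
  [2] addr=0x1b5 blk=54 s=6: MISS | VC [47]
  [3] addr=0x1b3 blk=54 s=6: L1-HIT | VC [47]
  [4] addr=0x1b2 blk=54 s=6: L1-HIT | VC [47]
  [5] addr=0xfa blk=31 s=7: L1-HIT | VC [47]
  [6] addr=0xd4 blk=26 s=2: MISS | VC [47]
  [7] addr=0x1f3 blk=62 s=6: MISS | VC [47, 54]
  [8] addr=0x41 blk=8 s=0: MISS | VC [47, 54]
  [9] addr=0x7c blk=15 s=7: MISS | VC [47, 54, 31]
  [10] addr=0x1f3 blk=62 s=6: L1-HIT | VC [47, 54, 31]
  [11] addr=0x1b2 blk=54 s=6: VC-HIT | VC [47, 62, 31]
  [12] addr=0x70 blk=14 s=6: MISS | VC [62, 31, 54]
  [13] addr=0xb1 blk=22 s=6: MISS | VC [31, 54, 14]
  [14] addr=0x75 blk=14 s=6: VC-HIT | VC [31, 54, 22]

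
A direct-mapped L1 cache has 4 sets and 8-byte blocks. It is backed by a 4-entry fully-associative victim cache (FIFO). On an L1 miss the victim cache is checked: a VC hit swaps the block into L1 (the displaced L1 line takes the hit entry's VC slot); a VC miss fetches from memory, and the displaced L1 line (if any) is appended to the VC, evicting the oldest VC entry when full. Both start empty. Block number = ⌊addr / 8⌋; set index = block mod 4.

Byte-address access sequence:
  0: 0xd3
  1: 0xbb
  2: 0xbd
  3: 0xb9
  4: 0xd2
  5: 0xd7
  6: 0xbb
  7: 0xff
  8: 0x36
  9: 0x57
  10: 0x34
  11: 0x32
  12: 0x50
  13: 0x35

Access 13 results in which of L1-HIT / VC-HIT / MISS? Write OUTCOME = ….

OUTCOME = VC-HIT

0: 0xd3 (blk 26, set 2) → MISS  vc=[]
1: 0xbb (blk 23, set 3) → MISS  vc=[]
2: 0xbd (blk 23, set 3) → L1-HIT  vc=[]
3: 0xb9 (blk 23, set 3) → L1-HIT  vc=[]
4: 0xd2 (blk 26, set 2) → L1-HIT  vc=[]
5: 0xd7 (blk 26, set 2) → L1-HIT  vc=[]
6: 0xbb (blk 23, set 3) → L1-HIT  vc=[]
7: 0xff (blk 31, set 3) → MISS  vc=[23]
8: 0x36 (blk 6, set 2) → MISS  vc=[23, 26]
9: 0x57 (blk 10, set 2) → MISS  vc=[23, 26, 6]
10: 0x34 (blk 6, set 2) → VC-HIT  vc=[23, 26, 10]
11: 0x32 (blk 6, set 2) → L1-HIT  vc=[23, 26, 10]
12: 0x50 (blk 10, set 2) → VC-HIT  vc=[23, 26, 6]
13: 0x35 (blk 6, set 2) → VC-HIT  vc=[23, 26, 10]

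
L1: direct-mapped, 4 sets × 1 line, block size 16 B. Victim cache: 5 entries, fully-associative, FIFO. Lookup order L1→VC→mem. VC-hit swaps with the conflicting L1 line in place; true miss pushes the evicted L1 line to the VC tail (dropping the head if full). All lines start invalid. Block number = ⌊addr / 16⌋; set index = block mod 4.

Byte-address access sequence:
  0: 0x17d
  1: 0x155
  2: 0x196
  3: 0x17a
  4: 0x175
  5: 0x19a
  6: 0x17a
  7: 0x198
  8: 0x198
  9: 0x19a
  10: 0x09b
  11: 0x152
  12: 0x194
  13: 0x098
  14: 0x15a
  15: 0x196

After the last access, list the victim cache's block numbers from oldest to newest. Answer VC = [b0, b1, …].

VC = [21, 9]

#0 0x17d→b23/s3 MISS; vc=[]
#1 0x155→b21/s1 MISS; vc=[]
#2 0x196→b25/s1 MISS; vc=[21]
#3 0x17a→b23/s3 L1-HIT; vc=[21]
#4 0x175→b23/s3 L1-HIT; vc=[21]
#5 0x19a→b25/s1 L1-HIT; vc=[21]
#6 0x17a→b23/s3 L1-HIT; vc=[21]
#7 0x198→b25/s1 L1-HIT; vc=[21]
#8 0x198→b25/s1 L1-HIT; vc=[21]
#9 0x19a→b25/s1 L1-HIT; vc=[21]
#10 0x9b→b9/s1 MISS; vc=[21,25]
#11 0x152→b21/s1 VC-HIT; vc=[9,25]
#12 0x194→b25/s1 VC-HIT; vc=[9,21]
#13 0x98→b9/s1 VC-HIT; vc=[25,21]
#14 0x15a→b21/s1 VC-HIT; vc=[25,9]
#15 0x196→b25/s1 VC-HIT; vc=[21,9]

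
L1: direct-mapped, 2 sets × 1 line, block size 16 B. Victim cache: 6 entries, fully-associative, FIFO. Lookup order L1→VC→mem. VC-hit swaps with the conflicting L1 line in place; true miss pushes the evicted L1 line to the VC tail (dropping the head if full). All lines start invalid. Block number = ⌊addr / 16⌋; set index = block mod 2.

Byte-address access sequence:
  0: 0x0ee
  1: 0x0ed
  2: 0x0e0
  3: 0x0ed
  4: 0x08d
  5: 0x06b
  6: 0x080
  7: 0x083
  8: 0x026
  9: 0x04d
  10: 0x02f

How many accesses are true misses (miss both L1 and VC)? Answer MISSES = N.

#0 0xee→b14/s0 MISS; vc=[]
#1 0xed→b14/s0 L1-HIT; vc=[]
#2 0xe0→b14/s0 L1-HIT; vc=[]
#3 0xed→b14/s0 L1-HIT; vc=[]
#4 0x8d→b8/s0 MISS; vc=[14]
#5 0x6b→b6/s0 MISS; vc=[14,8]
#6 0x80→b8/s0 VC-HIT; vc=[14,6]
#7 0x83→b8/s0 L1-HIT; vc=[14,6]
#8 0x26→b2/s0 MISS; vc=[14,6,8]
#9 0x4d→b4/s0 MISS; vc=[14,6,8,2]
#10 0x2f→b2/s0 VC-HIT; vc=[14,6,8,4]

MISSES = 5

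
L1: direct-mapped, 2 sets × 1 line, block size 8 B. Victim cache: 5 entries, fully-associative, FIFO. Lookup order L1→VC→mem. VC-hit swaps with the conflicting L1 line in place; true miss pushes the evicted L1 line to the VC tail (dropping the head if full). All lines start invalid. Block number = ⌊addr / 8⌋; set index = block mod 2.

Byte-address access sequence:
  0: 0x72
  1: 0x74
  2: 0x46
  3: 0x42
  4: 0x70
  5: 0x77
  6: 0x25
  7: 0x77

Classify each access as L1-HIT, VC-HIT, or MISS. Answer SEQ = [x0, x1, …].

#0 0x72→b14/s0 MISS; vc=[]
#1 0x74→b14/s0 L1-HIT; vc=[]
#2 0x46→b8/s0 MISS; vc=[14]
#3 0x42→b8/s0 L1-HIT; vc=[14]
#4 0x70→b14/s0 VC-HIT; vc=[8]
#5 0x77→b14/s0 L1-HIT; vc=[8]
#6 0x25→b4/s0 MISS; vc=[8,14]
#7 0x77→b14/s0 VC-HIT; vc=[8,4]

SEQ = [MISS, L1-HIT, MISS, L1-HIT, VC-HIT, L1-HIT, MISS, VC-HIT]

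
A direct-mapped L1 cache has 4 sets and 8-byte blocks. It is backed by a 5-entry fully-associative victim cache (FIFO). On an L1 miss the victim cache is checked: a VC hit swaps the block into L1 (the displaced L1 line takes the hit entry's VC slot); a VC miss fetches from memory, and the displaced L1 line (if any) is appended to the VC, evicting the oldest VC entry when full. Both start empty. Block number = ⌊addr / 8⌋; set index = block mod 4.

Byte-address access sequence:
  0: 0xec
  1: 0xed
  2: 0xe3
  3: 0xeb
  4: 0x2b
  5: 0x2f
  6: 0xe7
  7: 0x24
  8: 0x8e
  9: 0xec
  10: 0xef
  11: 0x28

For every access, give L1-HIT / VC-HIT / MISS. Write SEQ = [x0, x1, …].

SEQ = [MISS, L1-HIT, MISS, L1-HIT, MISS, L1-HIT, L1-HIT, MISS, MISS, VC-HIT, L1-HIT, VC-HIT]

0: 0xec (blk 29, set 1) → MISS  vc=[]
1: 0xed (blk 29, set 1) → L1-HIT  vc=[]
2: 0xe3 (blk 28, set 0) → MISS  vc=[]
3: 0xeb (blk 29, set 1) → L1-HIT  vc=[]
4: 0x2b (blk 5, set 1) → MISS  vc=[29]
5: 0x2f (blk 5, set 1) → L1-HIT  vc=[29]
6: 0xe7 (blk 28, set 0) → L1-HIT  vc=[29]
7: 0x24 (blk 4, set 0) → MISS  vc=[29, 28]
8: 0x8e (blk 17, set 1) → MISS  vc=[29, 28, 5]
9: 0xec (blk 29, set 1) → VC-HIT  vc=[17, 28, 5]
10: 0xef (blk 29, set 1) → L1-HIT  vc=[17, 28, 5]
11: 0x28 (blk 5, set 1) → VC-HIT  vc=[17, 28, 29]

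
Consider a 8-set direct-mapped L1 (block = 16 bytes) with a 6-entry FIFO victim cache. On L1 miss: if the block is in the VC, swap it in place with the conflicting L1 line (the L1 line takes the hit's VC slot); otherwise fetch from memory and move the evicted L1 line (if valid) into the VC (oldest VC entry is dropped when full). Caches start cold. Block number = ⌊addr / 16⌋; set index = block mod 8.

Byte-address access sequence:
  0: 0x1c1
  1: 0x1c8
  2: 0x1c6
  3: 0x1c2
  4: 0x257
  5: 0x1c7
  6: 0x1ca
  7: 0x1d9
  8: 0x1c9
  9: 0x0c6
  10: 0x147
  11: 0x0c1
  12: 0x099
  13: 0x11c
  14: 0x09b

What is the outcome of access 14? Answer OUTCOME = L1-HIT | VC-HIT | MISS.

0: 0x1c1 (blk 28, set 4) → MISS  vc=[]
1: 0x1c8 (blk 28, set 4) → L1-HIT  vc=[]
2: 0x1c6 (blk 28, set 4) → L1-HIT  vc=[]
3: 0x1c2 (blk 28, set 4) → L1-HIT  vc=[]
4: 0x257 (blk 37, set 5) → MISS  vc=[]
5: 0x1c7 (blk 28, set 4) → L1-HIT  vc=[]
6: 0x1ca (blk 28, set 4) → L1-HIT  vc=[]
7: 0x1d9 (blk 29, set 5) → MISS  vc=[37]
8: 0x1c9 (blk 28, set 4) → L1-HIT  vc=[37]
9: 0xc6 (blk 12, set 4) → MISS  vc=[37, 28]
10: 0x147 (blk 20, set 4) → MISS  vc=[37, 28, 12]
11: 0xc1 (blk 12, set 4) → VC-HIT  vc=[37, 28, 20]
12: 0x99 (blk 9, set 1) → MISS  vc=[37, 28, 20]
13: 0x11c (blk 17, set 1) → MISS  vc=[37, 28, 20, 9]
14: 0x9b (blk 9, set 1) → VC-HIT  vc=[37, 28, 20, 17]

OUTCOME = VC-HIT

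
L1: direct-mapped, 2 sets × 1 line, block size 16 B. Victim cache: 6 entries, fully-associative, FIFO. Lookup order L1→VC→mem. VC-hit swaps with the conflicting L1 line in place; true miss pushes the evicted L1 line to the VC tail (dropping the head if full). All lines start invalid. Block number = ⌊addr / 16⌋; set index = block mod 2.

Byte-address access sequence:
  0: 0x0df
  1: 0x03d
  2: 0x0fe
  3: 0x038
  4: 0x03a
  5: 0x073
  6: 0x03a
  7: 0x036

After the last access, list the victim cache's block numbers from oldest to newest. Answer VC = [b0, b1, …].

VC = [13, 15, 7]

#0 0xdf→b13/s1 MISS; vc=[]
#1 0x3d→b3/s1 MISS; vc=[13]
#2 0xfe→b15/s1 MISS; vc=[13,3]
#3 0x38→b3/s1 VC-HIT; vc=[13,15]
#4 0x3a→b3/s1 L1-HIT; vc=[13,15]
#5 0x73→b7/s1 MISS; vc=[13,15,3]
#6 0x3a→b3/s1 VC-HIT; vc=[13,15,7]
#7 0x36→b3/s1 L1-HIT; vc=[13,15,7]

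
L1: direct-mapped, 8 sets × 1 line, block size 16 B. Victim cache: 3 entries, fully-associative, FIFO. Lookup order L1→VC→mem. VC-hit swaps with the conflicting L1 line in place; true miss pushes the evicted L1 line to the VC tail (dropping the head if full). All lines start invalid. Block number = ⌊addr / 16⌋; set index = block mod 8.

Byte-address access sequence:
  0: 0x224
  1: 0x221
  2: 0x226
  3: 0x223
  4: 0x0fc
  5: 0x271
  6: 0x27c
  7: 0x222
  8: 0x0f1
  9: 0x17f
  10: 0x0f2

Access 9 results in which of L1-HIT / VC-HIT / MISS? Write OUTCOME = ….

#0 0x224→b34/s2 MISS; vc=[]
#1 0x221→b34/s2 L1-HIT; vc=[]
#2 0x226→b34/s2 L1-HIT; vc=[]
#3 0x223→b34/s2 L1-HIT; vc=[]
#4 0xfc→b15/s7 MISS; vc=[]
#5 0x271→b39/s7 MISS; vc=[15]
#6 0x27c→b39/s7 L1-HIT; vc=[15]
#7 0x222→b34/s2 L1-HIT; vc=[15]
#8 0xf1→b15/s7 VC-HIT; vc=[39]
#9 0x17f→b23/s7 MISS; vc=[39,15]
#10 0xf2→b15/s7 VC-HIT; vc=[39,23]

OUTCOME = MISS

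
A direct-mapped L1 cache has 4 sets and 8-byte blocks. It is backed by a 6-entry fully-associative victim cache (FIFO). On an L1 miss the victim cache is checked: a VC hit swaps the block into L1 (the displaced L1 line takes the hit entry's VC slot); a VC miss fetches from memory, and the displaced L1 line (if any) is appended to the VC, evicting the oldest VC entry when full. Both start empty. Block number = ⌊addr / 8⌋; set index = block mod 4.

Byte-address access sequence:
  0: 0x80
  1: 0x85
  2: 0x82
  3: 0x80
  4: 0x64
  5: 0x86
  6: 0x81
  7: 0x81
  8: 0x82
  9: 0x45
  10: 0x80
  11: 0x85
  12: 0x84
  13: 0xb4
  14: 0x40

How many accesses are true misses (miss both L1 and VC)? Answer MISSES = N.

MISSES = 4

#0 0x80→b16/s0 MISS; vc=[]
#1 0x85→b16/s0 L1-HIT; vc=[]
#2 0x82→b16/s0 L1-HIT; vc=[]
#3 0x80→b16/s0 L1-HIT; vc=[]
#4 0x64→b12/s0 MISS; vc=[16]
#5 0x86→b16/s0 VC-HIT; vc=[12]
#6 0x81→b16/s0 L1-HIT; vc=[12]
#7 0x81→b16/s0 L1-HIT; vc=[12]
#8 0x82→b16/s0 L1-HIT; vc=[12]
#9 0x45→b8/s0 MISS; vc=[12,16]
#10 0x80→b16/s0 VC-HIT; vc=[12,8]
#11 0x85→b16/s0 L1-HIT; vc=[12,8]
#12 0x84→b16/s0 L1-HIT; vc=[12,8]
#13 0xb4→b22/s2 MISS; vc=[12,8]
#14 0x40→b8/s0 VC-HIT; vc=[12,16]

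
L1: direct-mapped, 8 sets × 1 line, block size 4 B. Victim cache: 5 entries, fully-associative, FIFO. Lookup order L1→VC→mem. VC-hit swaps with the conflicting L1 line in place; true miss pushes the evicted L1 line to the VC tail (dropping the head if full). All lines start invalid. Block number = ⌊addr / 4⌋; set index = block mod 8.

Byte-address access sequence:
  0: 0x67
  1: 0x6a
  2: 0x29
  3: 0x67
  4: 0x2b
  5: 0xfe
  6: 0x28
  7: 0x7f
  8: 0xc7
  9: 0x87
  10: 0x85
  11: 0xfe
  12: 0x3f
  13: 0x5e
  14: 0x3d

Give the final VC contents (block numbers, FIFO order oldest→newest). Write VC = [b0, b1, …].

VC = [31, 25, 49, 63, 23]

#0 0x67→b25/s1 MISS; vc=[]
#1 0x6a→b26/s2 MISS; vc=[]
#2 0x29→b10/s2 MISS; vc=[26]
#3 0x67→b25/s1 L1-HIT; vc=[26]
#4 0x2b→b10/s2 L1-HIT; vc=[26]
#5 0xfe→b63/s7 MISS; vc=[26]
#6 0x28→b10/s2 L1-HIT; vc=[26]
#7 0x7f→b31/s7 MISS; vc=[26,63]
#8 0xc7→b49/s1 MISS; vc=[26,63,25]
#9 0x87→b33/s1 MISS; vc=[26,63,25,49]
#10 0x85→b33/s1 L1-HIT; vc=[26,63,25,49]
#11 0xfe→b63/s7 VC-HIT; vc=[26,31,25,49]
#12 0x3f→b15/s7 MISS; vc=[26,31,25,49,63]
#13 0x5e→b23/s7 MISS; vc=[31,25,49,63,15]
#14 0x3d→b15/s7 VC-HIT; vc=[31,25,49,63,23]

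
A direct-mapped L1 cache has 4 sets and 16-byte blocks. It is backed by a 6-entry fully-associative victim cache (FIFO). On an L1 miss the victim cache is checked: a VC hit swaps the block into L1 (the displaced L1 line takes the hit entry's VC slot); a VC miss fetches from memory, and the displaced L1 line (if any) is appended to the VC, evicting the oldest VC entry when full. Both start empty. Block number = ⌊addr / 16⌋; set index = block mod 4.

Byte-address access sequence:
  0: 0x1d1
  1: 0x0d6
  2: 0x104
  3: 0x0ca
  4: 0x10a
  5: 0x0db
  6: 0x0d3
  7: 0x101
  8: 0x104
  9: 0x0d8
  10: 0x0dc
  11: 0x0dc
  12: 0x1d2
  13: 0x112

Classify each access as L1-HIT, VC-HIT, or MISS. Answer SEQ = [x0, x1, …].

SEQ = [MISS, MISS, MISS, MISS, VC-HIT, L1-HIT, L1-HIT, L1-HIT, L1-HIT, L1-HIT, L1-HIT, L1-HIT, VC-HIT, MISS]

#0 0x1d1→b29/s1 MISS; vc=[]
#1 0xd6→b13/s1 MISS; vc=[29]
#2 0x104→b16/s0 MISS; vc=[29]
#3 0xca→b12/s0 MISS; vc=[29,16]
#4 0x10a→b16/s0 VC-HIT; vc=[29,12]
#5 0xdb→b13/s1 L1-HIT; vc=[29,12]
#6 0xd3→b13/s1 L1-HIT; vc=[29,12]
#7 0x101→b16/s0 L1-HIT; vc=[29,12]
#8 0x104→b16/s0 L1-HIT; vc=[29,12]
#9 0xd8→b13/s1 L1-HIT; vc=[29,12]
#10 0xdc→b13/s1 L1-HIT; vc=[29,12]
#11 0xdc→b13/s1 L1-HIT; vc=[29,12]
#12 0x1d2→b29/s1 VC-HIT; vc=[13,12]
#13 0x112→b17/s1 MISS; vc=[13,12,29]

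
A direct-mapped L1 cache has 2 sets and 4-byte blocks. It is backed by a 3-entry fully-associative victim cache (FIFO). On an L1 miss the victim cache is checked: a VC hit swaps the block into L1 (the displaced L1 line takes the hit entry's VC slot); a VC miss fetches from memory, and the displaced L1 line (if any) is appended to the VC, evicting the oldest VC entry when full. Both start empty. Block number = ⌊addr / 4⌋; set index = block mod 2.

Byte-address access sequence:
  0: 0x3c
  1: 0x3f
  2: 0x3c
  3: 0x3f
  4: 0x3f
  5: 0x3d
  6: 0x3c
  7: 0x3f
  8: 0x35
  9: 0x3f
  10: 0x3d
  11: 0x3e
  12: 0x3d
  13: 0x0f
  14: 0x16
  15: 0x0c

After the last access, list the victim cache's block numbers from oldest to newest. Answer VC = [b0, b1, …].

VC = [13, 15, 5]

  [0] addr=0x3c blk=15 s=1: MISS | VC []
  [1] addr=0x3f blk=15 s=1: L1-HIT | VC []
  [2] addr=0x3c blk=15 s=1: L1-HIT | VC []
  [3] addr=0x3f blk=15 s=1: L1-HIT | VC []
  [4] addr=0x3f blk=15 s=1: L1-HIT | VC []
  [5] addr=0x3d blk=15 s=1: L1-HIT | VC []
  [6] addr=0x3c blk=15 s=1: L1-HIT | VC []
  [7] addr=0x3f blk=15 s=1: L1-HIT | VC []
  [8] addr=0x35 blk=13 s=1: MISS | VC [15]
  [9] addr=0x3f blk=15 s=1: VC-HIT | VC [13]
  [10] addr=0x3d blk=15 s=1: L1-HIT | VC [13]
  [11] addr=0x3e blk=15 s=1: L1-HIT | VC [13]
  [12] addr=0x3d blk=15 s=1: L1-HIT | VC [13]
  [13] addr=0xf blk=3 s=1: MISS | VC [13, 15]
  [14] addr=0x16 blk=5 s=1: MISS | VC [13, 15, 3]
  [15] addr=0xc blk=3 s=1: VC-HIT | VC [13, 15, 5]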